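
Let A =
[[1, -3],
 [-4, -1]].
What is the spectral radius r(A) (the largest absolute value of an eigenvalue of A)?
r(A) = sqrt(52)/2 ≈ 3.6056

The eigenvalues of A are the roots of its characteristic polynomial. With M = A (coefficients from the trace and determinant):
  p(λ) = det(λ I - M) = λ^2 - 13.
For λ^2 - 13 the discriminant is 52. It is nonnegative but not a perfect square, so the roots are real and irrational: λ = ± sqrt(52)/2 ≈ 3.6056, -3.6056.
Thus the eigenvalues (to 4 decimals) are 3.6056 (modulus 3.6056); -3.6056 (modulus 3.6056). The spectral radius is the largest modulus: r(A) = sqrt(52)/2 ≈ 3.6056. (Cross-check: r(A) ≤ ||A||_2 ≈ 4.1401; equality holds whenever A is normal, though it can also hold for some non-normal A.)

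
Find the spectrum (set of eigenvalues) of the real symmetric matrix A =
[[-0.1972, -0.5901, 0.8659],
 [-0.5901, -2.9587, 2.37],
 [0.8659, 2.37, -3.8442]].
sigma(A) ≈ {-6, -1, 0}

A is real symmetric, so its spectrum consists of real eigenvalues. Expanding the characteristic polynomial of the displayed matrix gives
  det(λ I - A) = p(λ) = λ^3 + (7)λ^2 + (6)λ + (0).
Solving p(λ) = 0 yields eigenvalues ≈ -6, -1, 0. (A is shown rounded to 4 decimals, so these recover the underlying integer eigenvalues to within that precision.)
Verification: the trace of A = -7 equals the sum of eigenvalues -7, and det(A) ≈ -0.0003 matches the eigenvalue product 0.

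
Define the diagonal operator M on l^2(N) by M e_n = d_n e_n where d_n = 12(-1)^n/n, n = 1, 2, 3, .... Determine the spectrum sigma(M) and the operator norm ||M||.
sigma(M) = {12(-1)^n/n : n ≥ 1} ∪ {0}; ||M|| = 12

A bounded diagonal operator on l^2 with diagonal entries d_n has spectrum equal to the closure of {d_n : n ≥ 1}: every d_n is an eigenvalue (with eigenvector e_n), so {d_n} ⊂ sigma(M); the spectrum is closed, so its closure is too; and for lambda not in the closure, (M - lambda I) has bounded inverse (the diagonal entries 1/(d_n - lambda) are bounded). For our sequence d_n = 12(-1)^n/n, n = 1, 2, 3, ...:
  - {d_n} = {12(-1)^n/n : n ≥ 1}; the only limit point is 0
  - closure = {12(-1)^n/n : n ≥ 1} ∪ {0}
For the norm: a diagonal operator has ||M|| = sup_n |d_n|. Here |d_n| = 12/n is decreasing, so sup_n |d_n| = |d_1| = 12. So ||M|| = 12.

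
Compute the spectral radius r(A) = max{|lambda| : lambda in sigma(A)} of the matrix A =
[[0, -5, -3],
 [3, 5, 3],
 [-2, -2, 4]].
r(A) ≈ 5.1437

The eigenvalues of A are the roots of its characteristic polynomial. With M = A (coefficients from the trace, the sum of principal 2x2 minors, and det A):
  p(λ) = det(λ I - M) = λ^3 - 9λ^2 + 35λ - 78.
No integer candidate from the rational root theorem (±divisors of 78) is a root, so the roots are irrational. The cubic discriminant is Δ = -21731 < 0, so there is one real root and a complex-conjugate pair. p(5) = -3 and p(6) = 24 have opposite signs, so a root lies in (5, 6); Newton's method refines it to λ ≈ 5.1437. Dividing out (λ - (5.1437)) leaves approximately λ^2 - 3.8563λ + 15.1643. For λ^2 - 3.8563λ + 15.1643 the discriminant is -45.7858. It is negative, so the remaining roots are the complex-conjugate pair λ ≈ 1.9282 ± 3.3833i. Their product equals the constant term, so |λ|^2 ≈ 15.1643 and |λ| ≈ 3.8941.
Thus the eigenvalues (to 4 decimals) are 5.1437 (modulus 5.1437); 1.9282 ± 3.3833i (modulus 3.8941). The spectral radius is the largest modulus: r(A) ≈ 5.1437. (Cross-check: r(A) ≤ ||A||_2 ≈ 8.5355; equality holds whenever A is normal, though it can also hold for some non-normal A.)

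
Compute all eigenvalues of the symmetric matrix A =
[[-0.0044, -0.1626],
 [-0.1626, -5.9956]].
sigma(A) ≈ {-6, 0}

A is real symmetric, so its spectrum consists of real eigenvalues. Expanding the characteristic polynomial of the displayed matrix gives
  det(λ I - A) = p(λ) = λ^2 + (6)λ + (0).
Solving p(λ) = 0 yields eigenvalues ≈ -6, 0. (A is shown rounded to 4 decimals, so these recover the underlying integer eigenvalues to within that precision.)
Verification: the trace of A = -6 equals the sum of eigenvalues -6, and det(A) ≈ -0.0001 matches the eigenvalue product 0.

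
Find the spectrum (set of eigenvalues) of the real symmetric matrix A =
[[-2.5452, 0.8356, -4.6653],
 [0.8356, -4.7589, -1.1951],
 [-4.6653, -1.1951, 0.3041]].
sigma(A) ≈ {-6, -5, 4}

A is real symmetric, so its spectrum consists of real eigenvalues. Expanding the characteristic polynomial of the displayed matrix gives
  det(λ I - A) = p(λ) = λ^3 + (7)λ^2 + (-14)λ + (-120.0016).
Solving p(λ) = 0 yields eigenvalues ≈ -6, -5, 4. (A is shown rounded to 4 decimals, so these recover the underlying integer eigenvalues to within that precision.)
Verification: the trace of A = -7 equals the sum of eigenvalues -7, and det(A) ≈ 120.0016 matches the eigenvalue product 120.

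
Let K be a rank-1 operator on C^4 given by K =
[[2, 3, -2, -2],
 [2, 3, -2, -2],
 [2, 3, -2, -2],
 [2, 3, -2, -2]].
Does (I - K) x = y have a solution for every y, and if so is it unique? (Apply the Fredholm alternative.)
(I - K) is singular (det(I - K) = 0, i.e. 1 ∈ sigma(K)). (I - K) x = y is solvable iff y ⊥ ker((I - K)^*) = span{(2, 3, -2, -2)}, i.e. iff 2y_1 + 3y_2 - 2y_3 - 2y_4 = 0. When solvable, the solutions are x = y + c·(1, 1, 1, 1), c arbitrary (ker(I - K) = span{(1, 1, 1, 1)}, dimension 1).

K has rank 1, so it is an outer product K = u v^T: every row of K is a multiple of one row vector. Reading off the entries, u = (1, 1, 1, 1) and v = (2, 3, -2, -2) (row i of K equals u_i·v^T). A rank-one matrix u v^T satisfies K u = u (v·u) and kills the (3)-dimensional subspace v^⊥, so its characteristic polynomial is lambda^3 (lambda - v·u) with v·u = tr K = 1. Hence the eigenvalues of I - K are 1 (multiplicity 3) and 1 - (1) = 0, so det(I - K) = 0. (Direct check: I - K =
[[-1, -3, 2, 2],
 [-2, -2, 2, 2],
 [-2, -3, 3, 2],
 [-2, -3, 2, 3]]
has determinant 0.) So 1 is an eigenvalue of K and (I - K) is not invertible. The finite-dimensional Fredholm alternative says: either (I - K) is invertible, or ker(I - K) ≠ {0} and then range(I - K) = ker((I - K)^*)^⊥, with dim ker(I - K) = dim ker((I - K)^*). We are in the second case, so we need both kernels. Kernel of I - K: (I - K) u = u - u (v·u) = u - u = 0, so ker(I - K) = span{u} = span{(1, 1, 1, 1)} (it is exactly 1-dimensional because rank(I - K) = 3). Kernel of the adjoint: K is real, so (I - K)^* = I - K^T = I - v u^T, and (I - v u^T) v = v - v (u·v) = 0; hence ker((I - K)^*) = span{v} = span{(2, 3, -2, -2)}. Therefore (I - K) x = y is solvable iff <y, v> = 0, i.e. iff 2y_1 + 3y_2 - 2y_3 - 2y_4 = 0. When this holds, K y = u (v·y) = 0, so (I - K) y = y and x = y is a particular solution; the full solution set is the line x = y + c·u = y + c·(1, 1, 1, 1), c ∈ C.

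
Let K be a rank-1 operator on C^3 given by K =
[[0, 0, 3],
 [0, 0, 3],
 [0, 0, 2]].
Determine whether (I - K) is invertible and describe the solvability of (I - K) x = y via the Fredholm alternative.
(I - K) is invertible (det(I - K) = -1 ≠ 0), so for every y in C^3 the equation (I - K) x = y has a unique solution.

K has rank 1, so it is an outer product K = u v^T: every row of K is a multiple of one row vector. Reading off the entries, u = (3, 3, 2) and v = (0, 0, 1) (row i of K equals u_i·v^T). A rank-one matrix u v^T satisfies K u = u (v·u) and kills the (2)-dimensional subspace v^⊥, so its characteristic polynomial is lambda^2 (lambda - v·u) with v·u = tr K = 2. Hence the eigenvalues of I - K are 1 (multiplicity 2) and 1 - (2) = -1, so det(I - K) = -1. (Direct check: I - K =
[[1, 0, -3],
 [0, 1, -3],
 [0, 0, -1]]
has determinant -1.) The finite-dimensional Fredholm alternative says: either (I - K) is invertible, or ker(I - K) ≠ {0} and then range(I - K) = ker((I - K)^*)^⊥, with dim ker(I - K) = dim ker((I - K)^*). Since det(I - K) ≠ 0, 1 is not an eigenvalue of K and ker(I - K) = {0}, so we are in the first case: for every y there is a unique x = (I - K)^(-1) y. Explicitly, by the Sherman–Morrison formula, (I - u v^T)^(-1) = I + u v^T/(1 - v·u), i.e. (I - K)^(-1) = I - K.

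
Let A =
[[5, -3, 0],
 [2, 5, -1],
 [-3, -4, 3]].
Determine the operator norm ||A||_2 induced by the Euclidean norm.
||A||_2 ≈ 7.8182 (= sqrt(largest eigenvalue of A^T A))

||A||_2 = sigma_max(A) = sqrt(lambda_max(A^T A)). Form the symmetric matrix M = A^T A =
[[38, 7, -11],
 [7, 50, -17],
 [-11, -17, 10]].
Its characteristic polynomial (trace, sum of principal 2x2 minors, determinant of M give the coefficients) is
  p(λ) = det(λ I - M) = λ^3 - 98λ^2 + 2321λ - 4096.
No integer candidate from the rational root theorem (±divisors of 4096) is a root, so the roots are irrational. The cubic discriminant is Δ = 2620401984 > 0, so there are three distinct real roots. p(1) = -1872 and p(2) = 162 have opposite signs, so a root lies in (1, 2); Newton's method refines it to λ ≈ 1.9169. p(34) = 834 and p(35) = -36 have opposite signs, so a root lies in (34, 35); Newton's method refines it to λ ≈ 34.9583. p(61) = -192 and p(62) = 1422 have opposite signs, so a root lies in (61, 62); Newton's method refines it to λ ≈ 61.1248. Check (Vieta): the three roots sum to 98, matching tr M = 98.
So the eigenvalues of A^T A are ≈ 1.9169, 34.9583, 61.1248 (all ≥ 0, as they must be for A^T A). The largest is λ_max ≈ 61.1248, hence ||A||_2 = sqrt(λ_max) ≈ 7.8182.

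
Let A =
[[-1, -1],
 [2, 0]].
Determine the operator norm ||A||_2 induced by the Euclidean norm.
||A||_2 = sqrt((6 + sqrt(20))/2) ≈ 2.2882 (= sqrt(largest eigenvalue of A^T A))

||A||_2 = sigma_max(A) = sqrt(lambda_max(A^T A)). Form the symmetric matrix M = A^T A =
[[5, 1],
 [1, 1]].
Its characteristic polynomial (trace, determinant of M give the coefficients) is
  p(λ) = det(λ I - M) = λ^2 - 6λ + 4.
For λ^2 - 6λ + 4 the discriminant is 20. It is nonnegative but not a perfect square, so the roots are real and irrational: λ = (6 ± sqrt(20))/2 ≈ 5.2361, 0.7639.
So the eigenvalues of A^T A are ≈ 0.7639, 5.2361 (all ≥ 0, as they must be for A^T A). The largest is λ_max = (6 + sqrt(20))/2 ≈ 5.2361, hence ||A||_2 = sqrt(λ_max) = sqrt((6 + sqrt(20))/2) ≈ 2.2882.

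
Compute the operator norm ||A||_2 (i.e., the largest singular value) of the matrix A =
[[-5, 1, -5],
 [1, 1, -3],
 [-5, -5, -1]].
||A||_2 ≈ 8.7252 (= sqrt(largest eigenvalue of A^T A))

||A||_2 = sigma_max(A) = sqrt(lambda_max(A^T A)). Form the symmetric matrix M = A^T A =
[[51, 21, 27],
 [21, 27, -3],
 [27, -3, 35]].
Its characteristic polynomial (trace, sum of principal 2x2 minors, determinant of M give the coefficients) is
  p(λ) = det(λ I - M) = λ^3 - 113λ^2 + 2928λ - 9216.
No integer candidate from the rational root theorem (±divisors of 9216) is a root, so the roots are irrational. The cubic discriminant is Δ = 8464032000 > 0, so there are three distinct real roots. p(3) = -1422 and p(4) = 752 have opposite signs, so a root lies in (3, 4); Newton's method refines it to λ ≈ 3.6433. p(33) = 288 and p(34) = -988 have opposite signs, so a root lies in (33, 34); Newton's method refines it to λ ≈ 33.2275. p(76) = -400 and p(77) = 2796 have opposite signs, so a root lies in (76, 77); Newton's method refines it to λ ≈ 76.1292. Check (Vieta): the three roots sum to 113, matching tr M = 113.
So the eigenvalues of A^T A are ≈ 3.6433, 33.2275, 76.1292 (all ≥ 0, as they must be for A^T A). The largest is λ_max ≈ 76.1292, hence ||A||_2 = sqrt(λ_max) ≈ 8.7252.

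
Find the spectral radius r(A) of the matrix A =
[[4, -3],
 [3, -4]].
r(A) = sqrt(28)/2 ≈ 2.6458

The eigenvalues of A are the roots of its characteristic polynomial. With M = A (coefficients from the trace and determinant):
  p(λ) = det(λ I - M) = λ^2 - 7.
For λ^2 - 7 the discriminant is 28. It is nonnegative but not a perfect square, so the roots are real and irrational: λ = ± sqrt(28)/2 ≈ 2.6458, -2.6458.
Thus the eigenvalues (to 4 decimals) are 2.6458 (modulus 2.6458); -2.6458 (modulus 2.6458). The spectral radius is the largest modulus: r(A) = sqrt(28)/2 ≈ 2.6458. (Cross-check: r(A) ≤ ||A||_2 ≈ 7; equality holds whenever A is normal, though it can also hold for some non-normal A.)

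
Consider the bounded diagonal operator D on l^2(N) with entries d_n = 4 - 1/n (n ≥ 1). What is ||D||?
||D|| = 4

For a diagonal operator on l^2 with entries d_n, ||D|| = sup_n |d_n|. Here d_1 = 3, d_2 = 7/2, ..., and d_n = 4 - 1/n increases monotonically toward 4. All terms lie in [3, 4), so |d_n| = d_n and the supremum is the limit 4, which is not attained by any individual d_n. Hence ||D|| = 4.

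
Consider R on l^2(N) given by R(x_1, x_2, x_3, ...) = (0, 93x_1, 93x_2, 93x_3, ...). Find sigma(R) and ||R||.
sigma(R) = closed disk {z in C : |z| ≤ 93}; ||R|| = 93

Note R = 93·U where U is the unit right shift (U x)_k = x_{k-1} (with x_0 := 0); so ||R|| = 93||U|| and sigma(R) = 93·sigma(U). ||R x||^2 = sum_{k≥1} |93x_k|^2 = 8649||x||^2, so ||R|| = 93 and sigma(R) ⊂ {|z| ≤ 93}. For any |lambda| < 93, the equation (R - lambda I) x = 0 forces x_1 = 0, then 93x_k = lambda x_{k+1} ⇒ x = 0, so R has no eigenvalues. But (R - lambda I) is not surjective for |lambda| < 93: solving (R - lambda I) x = e_1 would require x_n proportional to (lambda/93)^(-n), which is not in l^2. So every |lambda| < 93 lies in the residual spectrum. The boundary |lambda| = 93 is in the approximate point spectrum (the spectrum is closed). Hence sigma(R) is the closed disk of radius 93.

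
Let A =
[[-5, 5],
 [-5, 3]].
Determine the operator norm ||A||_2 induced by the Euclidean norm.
||A||_2 = sqrt((84 + sqrt(6656))/2) ≈ 9.099 (= sqrt(largest eigenvalue of A^T A))

||A||_2 = sigma_max(A) = sqrt(lambda_max(A^T A)). Form the symmetric matrix M = A^T A =
[[50, -40],
 [-40, 34]].
Its characteristic polynomial (trace, determinant of M give the coefficients) is
  p(λ) = det(λ I - M) = λ^2 - 84λ + 100.
For λ^2 - 84λ + 100 the discriminant is 6656. It is nonnegative but not a perfect square, so the roots are real and irrational: λ = (84 ± sqrt(6656))/2 ≈ 82.7922, 1.2078.
So the eigenvalues of A^T A are ≈ 1.2078, 82.7922 (all ≥ 0, as they must be for A^T A). The largest is λ_max = (84 + sqrt(6656))/2 ≈ 82.7922, hence ||A||_2 = sqrt(λ_max) = sqrt((84 + sqrt(6656))/2) ≈ 9.099.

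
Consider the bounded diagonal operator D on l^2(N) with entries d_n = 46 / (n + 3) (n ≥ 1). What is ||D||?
||D|| = 23/2 (attained at n = 1)

For D diagonal, ||D|| = sup_n |d_n| = sup_n 46/(n + 3). This is positive and strictly decreasing in n, so the supremum is attained at n = 1: d_1 = 46/(1 + 3) = 23/2. Hence ||D|| = 23/2.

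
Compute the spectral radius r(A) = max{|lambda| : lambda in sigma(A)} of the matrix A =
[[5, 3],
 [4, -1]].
r(A) = (4 + sqrt(84))/2 ≈ 6.5826

The eigenvalues of A are the roots of its characteristic polynomial. With M = A (coefficients from the trace and determinant):
  p(λ) = det(λ I - M) = λ^2 - 4λ - 17.
For λ^2 - 4λ - 17 the discriminant is 84. It is nonnegative but not a perfect square, so the roots are real and irrational: λ = (4 ± sqrt(84))/2 ≈ 6.5826, -2.5826.
Thus the eigenvalues (to 4 decimals) are 6.5826 (modulus 6.5826); -2.5826 (modulus 2.5826). The spectral radius is the largest modulus: r(A) = (4 + sqrt(84))/2 ≈ 6.5826. (Cross-check: r(A) ≤ ||A||_2 ≈ 6.6713; equality holds whenever A is normal, though it can also hold for some non-normal A.)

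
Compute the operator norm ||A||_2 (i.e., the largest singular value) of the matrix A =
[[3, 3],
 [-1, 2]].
||A||_2 = sqrt((23 + sqrt(205))/2) ≈ 4.3196 (= sqrt(largest eigenvalue of A^T A))

||A||_2 = sigma_max(A) = sqrt(lambda_max(A^T A)). Form the symmetric matrix M = A^T A =
[[10, 7],
 [7, 13]].
Its characteristic polynomial (trace, determinant of M give the coefficients) is
  p(λ) = det(λ I - M) = λ^2 - 23λ + 81.
For λ^2 - 23λ + 81 the discriminant is 205. It is nonnegative but not a perfect square, so the roots are real and irrational: λ = (23 ± sqrt(205))/2 ≈ 18.6589, 4.3411.
So the eigenvalues of A^T A are ≈ 4.3411, 18.6589 (all ≥ 0, as they must be for A^T A). The largest is λ_max = (23 + sqrt(205))/2 ≈ 18.6589, hence ||A||_2 = sqrt(λ_max) = sqrt((23 + sqrt(205))/2) ≈ 4.3196.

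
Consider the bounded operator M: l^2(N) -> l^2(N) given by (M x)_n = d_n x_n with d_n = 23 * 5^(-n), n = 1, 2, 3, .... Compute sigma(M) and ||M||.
sigma(M) = {23 * 5^(-n) : n ≥ 1} ∪ {0}; ||M|| = 23/5

A bounded diagonal operator on l^2 with diagonal entries d_n has spectrum equal to the closure of {d_n : n ≥ 1}: every d_n is an eigenvalue (with eigenvector e_n), so {d_n} ⊂ sigma(M); the spectrum is closed, so its closure is too; and for lambda not in the closure, (M - lambda I) has bounded inverse (the diagonal entries 1/(d_n - lambda) are bounded). For our sequence d_n = 23 * 5^(-n), n = 1, 2, 3, ...:
  - {d_n} = {23 * 5^(-n) : n ≥ 1}; the only limit point is 0
  - closure = {23 * 5^(-n) : n ≥ 1} ∪ {0}
For the norm: a diagonal operator has ||M|| = sup_n |d_n|. Here d_n = 23 * 5^(-n) is positive and decreasing, so sup_n |d_n| = d_1 = 23/5. So ||M|| = 23/5.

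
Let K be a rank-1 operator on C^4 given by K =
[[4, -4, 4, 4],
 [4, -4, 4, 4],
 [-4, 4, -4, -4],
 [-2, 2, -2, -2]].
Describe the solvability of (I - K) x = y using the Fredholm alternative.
(I - K) is invertible (det(I - K) = 7 ≠ 0), so for every y in C^4 the equation (I - K) x = y has a unique solution.

K has rank 1, so it is an outer product K = u v^T: every row of K is a multiple of one row vector. Reading off the entries, u = (2, 2, -2, -1) and v = (2, -2, 2, 2) (row i of K equals u_i·v^T). A rank-one matrix u v^T satisfies K u = u (v·u) and kills the (3)-dimensional subspace v^⊥, so its characteristic polynomial is lambda^3 (lambda - v·u) with v·u = tr K = -6. Hence the eigenvalues of I - K are 1 (multiplicity 3) and 1 - (-6) = 7, so det(I - K) = 7. (Direct check: I - K =
[[-3, 4, -4, -4],
 [-4, 5, -4, -4],
 [4, -4, 5, 4],
 [2, -2, 2, 3]]
has determinant 7.) The finite-dimensional Fredholm alternative says: either (I - K) is invertible, or ker(I - K) ≠ {0} and then range(I - K) = ker((I - K)^*)^⊥, with dim ker(I - K) = dim ker((I - K)^*). Since det(I - K) ≠ 0, 1 is not an eigenvalue of K and ker(I - K) = {0}, so we are in the first case: for every y there is a unique x = (I - K)^(-1) y. Explicitly, by the Sherman–Morrison formula, (I - u v^T)^(-1) = I + u v^T/(1 - v·u), i.e. (I - K)^(-1) = I + K/(7).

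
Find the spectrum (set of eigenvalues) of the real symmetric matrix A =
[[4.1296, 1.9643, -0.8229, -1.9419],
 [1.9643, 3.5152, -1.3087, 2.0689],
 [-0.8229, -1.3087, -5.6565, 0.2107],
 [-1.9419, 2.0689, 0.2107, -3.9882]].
sigma(A) ≈ {-6, -5, 3, 6}

A is real symmetric, so its spectrum consists of real eigenvalues. Expanding the characteristic polynomial of the displayed matrix gives
  det(λ I - A) = p(λ) = λ^4 + (2)λ^3 + (-51)λ^2 + (-71.9977)λ + (540.0055).
Solving p(λ) = 0 yields eigenvalues ≈ -6, -5, 3, 6. (A is shown rounded to 4 decimals, so these recover the underlying integer eigenvalues to within that precision.)
Verification: the trace of A = -2 equals the sum of eigenvalues -2, and det(A) ≈ 540.0055 matches the eigenvalue product 540.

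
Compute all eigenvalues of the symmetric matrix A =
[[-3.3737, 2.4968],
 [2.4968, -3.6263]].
sigma(A) ≈ {-6, -1}

A is real symmetric, so its spectrum consists of real eigenvalues. Expanding the characteristic polynomial of the displayed matrix gives
  det(λ I - A) = p(λ) = λ^2 + (7)λ + (6).
Solving p(λ) = 0 yields eigenvalues ≈ -6, -1. (A is shown rounded to 4 decimals, so these recover the underlying integer eigenvalues to within that precision.)
Verification: the trace of A = -7 equals the sum of eigenvalues -7, and det(A) ≈ 6.0000 matches the eigenvalue product 6.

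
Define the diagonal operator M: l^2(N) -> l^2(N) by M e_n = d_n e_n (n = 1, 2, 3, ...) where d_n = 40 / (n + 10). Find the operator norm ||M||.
||M|| = 40/11 (attained at n = 1)

For M diagonal, ||M|| = sup_n |d_n| = sup_n 40/(n + 10). This is positive and strictly decreasing in n, so the supremum is attained at n = 1: d_1 = 40/(1 + 10) = 40/11. Hence ||M|| = 40/11.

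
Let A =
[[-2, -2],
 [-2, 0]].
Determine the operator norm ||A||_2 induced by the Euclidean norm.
||A||_2 = sqrt((12 + sqrt(80))/2) ≈ 3.2361 (= sqrt(largest eigenvalue of A^T A))

||A||_2 = sigma_max(A) = sqrt(lambda_max(A^T A)). Form the symmetric matrix M = A^T A =
[[8, 4],
 [4, 4]].
Its characteristic polynomial (trace, determinant of M give the coefficients) is
  p(λ) = det(λ I - M) = λ^2 - 12λ + 16.
For λ^2 - 12λ + 16 the discriminant is 80. It is nonnegative but not a perfect square, so the roots are real and irrational: λ = (12 ± sqrt(80))/2 ≈ 10.4721, 1.5279.
So the eigenvalues of A^T A are ≈ 1.5279, 10.4721 (all ≥ 0, as they must be for A^T A). The largest is λ_max = (12 + sqrt(80))/2 ≈ 10.4721, hence ||A||_2 = sqrt(λ_max) = sqrt((12 + sqrt(80))/2) ≈ 3.2361.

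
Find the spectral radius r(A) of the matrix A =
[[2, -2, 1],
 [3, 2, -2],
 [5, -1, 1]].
r(A) ≈ 4.0647

The eigenvalues of A are the roots of its characteristic polynomial. With M = A (coefficients from the trace, the sum of principal 2x2 minors, and det A):
  p(λ) = det(λ I - M) = λ^3 - 5λ^2 + 7λ - 13.
No integer candidate from the rational root theorem (±divisors of 13) is a root, so the roots are irrational. The cubic discriminant is Δ = -3020 < 0, so there is one real root and a complex-conjugate pair. p(4) = -1 and p(5) = 22 have opposite signs, so a root lies in (4, 5); Newton's method refines it to λ ≈ 4.0647. Dividing out (λ - (4.0647)) leaves approximately λ^2 - 0.9353λ + 3.1983. For λ^2 - 0.9353λ + 3.1983 the discriminant is -11.9183. It is negative, so the remaining roots are the complex-conjugate pair λ ≈ 0.4677 ± 1.7261i. Their product equals the constant term, so |λ|^2 ≈ 3.1983 and |λ| ≈ 1.7884.
Thus the eigenvalues (to 4 decimals) are 4.0647 (modulus 4.0647); 0.4677 ± 1.7261i (modulus 1.7884). The spectral radius is the largest modulus: r(A) ≈ 4.0647. (Cross-check: r(A) ≤ ||A||_2 ≈ 6.1969; equality holds whenever A is normal, though it can also hold for some non-normal A.)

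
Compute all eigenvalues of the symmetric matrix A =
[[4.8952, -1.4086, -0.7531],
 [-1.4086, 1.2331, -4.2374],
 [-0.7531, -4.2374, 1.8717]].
sigma(A) ≈ {-3, 5, 6}

A is real symmetric, so its spectrum consists of real eigenvalues. Expanding the characteristic polynomial of the displayed matrix gives
  det(λ I - A) = p(λ) = λ^3 + (-8)λ^2 + (-3)λ + (90.0013).
Solving p(λ) = 0 yields eigenvalues ≈ -3, 5, 6. (A is shown rounded to 4 decimals, so these recover the underlying integer eigenvalues to within that precision.)
Verification: the trace of A = 8 equals the sum of eigenvalues 8, and det(A) ≈ -90.0013 matches the eigenvalue product -90.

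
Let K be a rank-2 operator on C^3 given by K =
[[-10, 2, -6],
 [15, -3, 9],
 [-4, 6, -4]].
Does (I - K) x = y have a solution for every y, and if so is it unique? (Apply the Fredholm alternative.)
(I - K) is invertible (det(I - K) = -8 ≠ 0), so for every y in C^3 the equation (I - K) x = y has a unique solution.

K has rank 2 and factors as K = U V^T = u1 v1^T + u2 v2^T with u1 = (2, -3, 2), v1 = (-2, 3, -2), u2 = (2, -3, 0), v2 = (-3, -2, -1) (multiplying out reproduces the displayed K). The nonzero eigenvalues of U V^T coincide with those of the 2 x 2 matrix G = V^T U = [[v1·u1, v1·u2], [v2·u1, v2·u2]] = [[-17, -13], [-2, 0]], and by the Sylvester determinant identity det(I_3 - U V^T) = det(I_2 - V^T U) = det([[18, 13], [2, 1]]) = (18)(1) - (13)(2) = -8. (Direct check: I - K =
[[11, -2, 6],
 [-15, 4, -9],
 [4, -6, 5]]
has determinant -8.) The finite-dimensional Fredholm alternative says: either (I - K) is invertible, or ker(I - K) ≠ {0} and then range(I - K) = ker((I - K)^*)^⊥, with dim ker(I - K) = dim ker((I - K)^*). Since det(I - K) ≠ 0, 1 is not an eigenvalue of K and ker(I - K) = {0}, so we are in the first case: for every y there is a unique x = (I - K)^(-1) y. (Explicitly, by the Woodbury identity, (I - U V^T)^(-1) = I + U (I_2 - G)^(-1) V^T.)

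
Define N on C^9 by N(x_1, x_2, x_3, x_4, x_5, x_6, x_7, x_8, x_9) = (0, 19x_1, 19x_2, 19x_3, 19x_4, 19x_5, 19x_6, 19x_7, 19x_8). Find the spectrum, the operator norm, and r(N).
sigma(N) = {0}; ||N|| = 19; r(N) = 0. (N is nilpotent with N^9 = 0.)

On C^9, N is a strictly lower-triangular matrix with 19 on the subdiagonal and zeros elsewhere, so its characteristic polynomial is lambda^9 and every eigenvalue is 0: sigma(N) = {0}. For the operator norm, N e_i = 19e_{i+1} for i = 1, ..., 8 and N e_9 = 0, so the singular values of N are 19 (with multiplicity 8) and 0; hence ||N|| = 19. The spectral radius r(N) = max|lambda| = 0. Note ||N|| > r(N) — characteristic of non-normal nilpotent operators. Indeed N^9 = 0.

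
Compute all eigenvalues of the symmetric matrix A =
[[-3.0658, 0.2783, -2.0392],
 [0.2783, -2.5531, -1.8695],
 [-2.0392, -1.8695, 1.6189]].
sigma(A) ≈ {-4, -3, 3}

A is real symmetric, so its spectrum consists of real eigenvalues. Expanding the characteristic polynomial of the displayed matrix gives
  det(λ I - A) = p(λ) = λ^3 + (4)λ^2 + (-9)λ + (-36).
Solving p(λ) = 0 yields eigenvalues ≈ -4, -3, 3. (A is shown rounded to 4 decimals, so these recover the underlying integer eigenvalues to within that precision.)
Verification: the trace of A = -4 equals the sum of eigenvalues -4, and det(A) ≈ 35.9999 matches the eigenvalue product 36.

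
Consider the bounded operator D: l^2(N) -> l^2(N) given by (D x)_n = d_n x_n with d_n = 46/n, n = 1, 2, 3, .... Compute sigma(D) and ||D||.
sigma(D) = {46/n : n ≥ 1} ∪ {0}; ||D|| = 46

A bounded diagonal operator on l^2 with diagonal entries d_n has spectrum equal to the closure of {d_n : n ≥ 1}: every d_n is an eigenvalue (with eigenvector e_n), so {d_n} ⊂ sigma(D); the spectrum is closed, so its closure is too; and for lambda not in the closure, (D - lambda I) has bounded inverse (the diagonal entries 1/(d_n - lambda) are bounded). For our sequence d_n = 46/n, n = 1, 2, 3, ...:
  - {d_n} = {46/n : n ≥ 1}; the only limit point is 0
  - closure = {46/n : n ≥ 1} ∪ {0}
For the norm: a diagonal operator has ||D|| = sup_n |d_n|. Here d_n = 46/n is positive and decreasing, so sup_n |d_n| = d_1 = 46. So ||D|| = 46.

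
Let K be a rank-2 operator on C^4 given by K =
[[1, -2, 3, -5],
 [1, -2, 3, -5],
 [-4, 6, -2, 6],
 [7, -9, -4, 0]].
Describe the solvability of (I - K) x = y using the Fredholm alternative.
(I - K) is invertible (det(I - K) = 14 ≠ 0), so for every y in C^4 the equation (I - K) x = y has a unique solution.

K has rank 2 and factors as K = U V^T = u1 v1^T + u2 v2^T with u1 = (1, 1, -2, 2), v1 = (2, -3, 1, -3), u2 = (1, 1, 0, -3), v2 = (-1, 1, 2, -2) (multiplying out reproduces the displayed K). The nonzero eigenvalues of U V^T coincide with those of the 2 x 2 matrix G = V^T U = [[v1·u1, v1·u2], [v2·u1, v2·u2]] = [[-9, 8], [-8, 6]], and by the Sylvester determinant identity det(I_4 - U V^T) = det(I_2 - V^T U) = det([[10, -8], [8, -5]]) = (10)(-5) - (-8)(8) = 14. (Direct check: I - K =
[[0, 2, -3, 5],
 [-1, 3, -3, 5],
 [4, -6, 3, -6],
 [-7, 9, 4, 1]]
has determinant 14.) The finite-dimensional Fredholm alternative says: either (I - K) is invertible, or ker(I - K) ≠ {0} and then range(I - K) = ker((I - K)^*)^⊥, with dim ker(I - K) = dim ker((I - K)^*). Since det(I - K) ≠ 0, 1 is not an eigenvalue of K and ker(I - K) = {0}, so we are in the first case: for every y there is a unique x = (I - K)^(-1) y. (Explicitly, by the Woodbury identity, (I - U V^T)^(-1) = I + U (I_2 - G)^(-1) V^T.)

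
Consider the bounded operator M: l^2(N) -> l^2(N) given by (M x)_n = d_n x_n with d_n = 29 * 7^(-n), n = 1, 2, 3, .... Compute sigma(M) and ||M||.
sigma(M) = {29 * 7^(-n) : n ≥ 1} ∪ {0}; ||M|| = 29/7

A bounded diagonal operator on l^2 with diagonal entries d_n has spectrum equal to the closure of {d_n : n ≥ 1}: every d_n is an eigenvalue (with eigenvector e_n), so {d_n} ⊂ sigma(M); the spectrum is closed, so its closure is too; and for lambda not in the closure, (M - lambda I) has bounded inverse (the diagonal entries 1/(d_n - lambda) are bounded). For our sequence d_n = 29 * 7^(-n), n = 1, 2, 3, ...:
  - {d_n} = {29 * 7^(-n) : n ≥ 1}; the only limit point is 0
  - closure = {29 * 7^(-n) : n ≥ 1} ∪ {0}
For the norm: a diagonal operator has ||M|| = sup_n |d_n|. Here d_n = 29 * 7^(-n) is positive and decreasing, so sup_n |d_n| = d_1 = 29/7. So ||M|| = 29/7.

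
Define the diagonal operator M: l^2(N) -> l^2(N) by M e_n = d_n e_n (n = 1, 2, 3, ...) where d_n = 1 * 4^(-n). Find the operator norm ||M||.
||M|| = 1/4 (attained at n = 1)

For M diagonal, ||M|| = sup_n |d_n|. The sequence d_n = 1 * 4^(-n) is positive and strictly decreasing (ratio 4^(-1) < 1), so the supremum is d_1 = 1/4. Hence ||M|| = 1/4.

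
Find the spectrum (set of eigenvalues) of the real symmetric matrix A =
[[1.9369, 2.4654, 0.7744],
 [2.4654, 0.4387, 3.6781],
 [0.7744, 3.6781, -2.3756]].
sigma(A) ≈ {-5, 0, 5}

A is real symmetric, so its spectrum consists of real eigenvalues. Expanding the characteristic polynomial of the displayed matrix gives
  det(λ I - A) = p(λ) = λ^3 + (0)λ^2 + (-25)λ + (0.001).
Solving p(λ) = 0 yields eigenvalues ≈ -5, 0, 5. (A is shown rounded to 4 decimals, so these recover the underlying integer eigenvalues to within that precision.)
Verification: the trace of A = 0 equals the sum of eigenvalues 0, and det(A) ≈ -0.0010 matches the eigenvalue product 0.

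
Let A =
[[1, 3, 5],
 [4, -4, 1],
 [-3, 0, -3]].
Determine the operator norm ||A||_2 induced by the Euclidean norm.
||A||_2 ≈ 7.0058 (= sqrt(largest eigenvalue of A^T A))

||A||_2 = sigma_max(A) = sqrt(lambda_max(A^T A)). Form the symmetric matrix M = A^T A =
[[26, -13, 18],
 [-13, 25, 11],
 [18, 11, 35]].
Its characteristic polynomial (trace, sum of principal 2x2 minors, determinant of M give the coefficients) is
  p(λ) = det(λ I - M) = λ^3 - 86λ^2 + 1821λ - 441.
No integer candidate from the rational root theorem (±divisors of 441) is a root, so the roots are irrational. The cubic discriminant is Δ = 487281249 > 0, so there are three distinct real roots. p(0) = -441 and p(1) = 1295 have opposite signs, so a root lies in (0, 1); Newton's method refines it to λ ≈ 0.245. p(36) = 315 and p(37) = -145 have opposite signs, so a root lies in (36, 37); Newton's method refines it to λ ≈ 36.6735. p(49) = -49 and p(50) = 609 have opposite signs, so a root lies in (49, 50); Newton's method refines it to λ ≈ 49.0815. Check (Vieta): the three roots sum to 86, matching tr M = 86.
So the eigenvalues of A^T A are ≈ 0.245, 36.6735, 49.0815 (all ≥ 0, as they must be for A^T A). The largest is λ_max ≈ 49.0815, hence ||A||_2 = sqrt(λ_max) ≈ 7.0058.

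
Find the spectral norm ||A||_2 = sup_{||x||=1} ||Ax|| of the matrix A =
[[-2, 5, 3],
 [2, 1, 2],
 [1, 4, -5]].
||A||_2 ≈ 6.6036 (= sqrt(largest eigenvalue of A^T A))

||A||_2 = sigma_max(A) = sqrt(lambda_max(A^T A)). Form the symmetric matrix M = A^T A =
[[9, -4, -7],
 [-4, 42, -3],
 [-7, -3, 38]].
Its characteristic polynomial (trace, sum of principal 2x2 minors, determinant of M give the coefficients) is
  p(λ) = det(λ I - M) = λ^3 - 89λ^2 + 2242λ - 11449.
No integer candidate from the rational root theorem (±divisors of 11449) is a root, so the roots are irrational. The cubic discriminant is Δ = 34468057 > 0, so there are three distinct real roots. p(6) = -985 and p(7) = 227 have opposite signs, so a root lies in (6, 7); Newton's method refines it to λ ≈ 6.8037. p(38) = 103 and p(39) = -61 have opposite signs, so a root lies in (38, 39); Newton's method refines it to λ ≈ 38.5888. p(43) = -97 and p(44) = 79 have opposite signs, so a root lies in (43, 44); Newton's method refines it to λ ≈ 43.6075. Check (Vieta): the three roots sum to 89, matching tr M = 89.
So the eigenvalues of A^T A are ≈ 6.8037, 38.5888, 43.6075 (all ≥ 0, as they must be for A^T A). The largest is λ_max ≈ 43.6075, hence ||A||_2 = sqrt(λ_max) ≈ 6.6036.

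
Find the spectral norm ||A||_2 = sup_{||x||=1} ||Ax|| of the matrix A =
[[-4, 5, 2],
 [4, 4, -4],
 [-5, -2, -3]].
||A||_2 ≈ 7.8514 (= sqrt(largest eigenvalue of A^T A))

||A||_2 = sigma_max(A) = sqrt(lambda_max(A^T A)). Form the symmetric matrix M = A^T A =
[[57, 6, -9],
 [6, 45, 0],
 [-9, 0, 29]].
Its characteristic polynomial (trace, sum of principal 2x2 minors, determinant of M give the coefficients) is
  p(λ) = det(λ I - M) = λ^3 - 131λ^2 + 5406λ - 69696.
No integer candidate from the rational root theorem (±divisors of 69696) is a root, so the roots are irrational. The cubic discriminant is Δ = 123546564 > 0, so there are three distinct real roots. p(26) = -120 and p(27) = 450 have opposite signs, so a root lies in (26, 27); Newton's method refines it to λ ≈ 26.1962. p(43) = 50 and p(44) = -264 have opposite signs, so a root lies in (43, 44); Newton's method refines it to λ ≈ 43.1596. p(61) = -400 and p(62) = 240 have opposite signs, so a root lies in (61, 62); Newton's method refines it to λ ≈ 61.6442. Check (Vieta): the three roots sum to 131, matching tr M = 131.
So the eigenvalues of A^T A are ≈ 26.1962, 43.1596, 61.6442 (all ≥ 0, as they must be for A^T A). The largest is λ_max ≈ 61.6442, hence ||A||_2 = sqrt(λ_max) ≈ 7.8514.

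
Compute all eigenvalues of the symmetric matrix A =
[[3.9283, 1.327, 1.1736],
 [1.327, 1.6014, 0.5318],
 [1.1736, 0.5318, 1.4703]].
sigma(A) ≈ {1, 5} (1 with multiplicity 2)

A is real symmetric, so its spectrum consists of real eigenvalues. Expanding the characteristic polynomial of the displayed matrix gives
  det(λ I - A) = p(λ) = λ^3 + (-7)λ^2 + (11)λ + (-5).
Solving p(λ) = 0 yields eigenvalues ≈ 1, 1, 5. (A is shown rounded to 4 decimals, so these recover the underlying integer eigenvalues to within that precision.)
Verification: the trace of A = 7 equals the sum of eigenvalues 7, and det(A) ≈ 5.0000 matches the eigenvalue product 5.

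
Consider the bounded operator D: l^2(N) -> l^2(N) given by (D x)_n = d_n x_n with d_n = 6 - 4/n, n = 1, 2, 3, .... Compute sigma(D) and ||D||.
sigma(D) = {6 - 4/n : n ≥ 1} ∪ {6}; ||D|| = 6

A bounded diagonal operator on l^2 with diagonal entries d_n has spectrum equal to the closure of {d_n : n ≥ 1}: every d_n is an eigenvalue (with eigenvector e_n), so {d_n} ⊂ sigma(D); the spectrum is closed, so its closure is too; and for lambda not in the closure, (D - lambda I) has bounded inverse (the diagonal entries 1/(d_n - lambda) are bounded). For our sequence d_n = 6 - 4/n, n = 1, 2, 3, ...:
  - {d_n} = {6 - 4/n : n ≥ 1}; the only limit point is 6
  - closure = {6 - 4/n : n ≥ 1} ∪ {6}
For the norm: a diagonal operator has ||D|| = sup_n |d_n|. Here d_n = 6 - 4/n increases monotonically from d_1 = 2 toward 6, with all terms in [2, 6); so sup_n |d_n| = 6 (the supremum is the limit, not attained). So ||D|| = 6.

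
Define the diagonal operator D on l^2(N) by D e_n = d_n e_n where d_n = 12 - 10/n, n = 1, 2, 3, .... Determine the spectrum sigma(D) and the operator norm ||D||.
sigma(D) = {12 - 10/n : n ≥ 1} ∪ {12}; ||D|| = 12

A bounded diagonal operator on l^2 with diagonal entries d_n has spectrum equal to the closure of {d_n : n ≥ 1}: every d_n is an eigenvalue (with eigenvector e_n), so {d_n} ⊂ sigma(D); the spectrum is closed, so its closure is too; and for lambda not in the closure, (D - lambda I) has bounded inverse (the diagonal entries 1/(d_n - lambda) are bounded). For our sequence d_n = 12 - 10/n, n = 1, 2, 3, ...:
  - {d_n} = {12 - 10/n : n ≥ 1}; the only limit point is 12
  - closure = {12 - 10/n : n ≥ 1} ∪ {12}
For the norm: a diagonal operator has ||D|| = sup_n |d_n|. Here d_n = 12 - 10/n increases monotonically from d_1 = 2 toward 12, with all terms in [2, 12); so sup_n |d_n| = 12 (the supremum is the limit, not attained). So ||D|| = 12.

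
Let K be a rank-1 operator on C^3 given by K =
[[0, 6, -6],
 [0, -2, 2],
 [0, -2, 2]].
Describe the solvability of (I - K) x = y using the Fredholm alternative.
(I - K) is invertible (det(I - K) = 1 ≠ 0), so for every y in C^3 the equation (I - K) x = y has a unique solution.

K has rank 1, so it is an outer product K = u v^T: every row of K is a multiple of one row vector. Reading off the entries, u = (3, -1, -1) and v = (0, 2, -2) (row i of K equals u_i·v^T). A rank-one matrix u v^T satisfies K u = u (v·u) and kills the (2)-dimensional subspace v^⊥, so its characteristic polynomial is lambda^2 (lambda - v·u) with v·u = tr K = 0. Hence the eigenvalues of I - K are 1 (multiplicity 2) and 1 - (0) = 1, so det(I - K) = 1. (Direct check: I - K =
[[1, -6, 6],
 [0, 3, -2],
 [0, 2, -1]]
has determinant 1.) The finite-dimensional Fredholm alternative says: either (I - K) is invertible, or ker(I - K) ≠ {0} and then range(I - K) = ker((I - K)^*)^⊥, with dim ker(I - K) = dim ker((I - K)^*). Since det(I - K) ≠ 0, 1 is not an eigenvalue of K and ker(I - K) = {0}, so we are in the first case: for every y there is a unique x = (I - K)^(-1) y. Explicitly, by the Sherman–Morrison formula, (I - u v^T)^(-1) = I + u v^T/(1 - v·u), i.e. (I - K)^(-1) = I + K.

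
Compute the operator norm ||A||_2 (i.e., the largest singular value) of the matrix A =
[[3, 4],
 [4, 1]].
||A||_2 = sqrt((42 + sqrt(1088))/2) ≈ 6.1231 (= sqrt(largest eigenvalue of A^T A))

||A||_2 = sigma_max(A) = sqrt(lambda_max(A^T A)). Form the symmetric matrix M = A^T A =
[[25, 16],
 [16, 17]].
Its characteristic polynomial (trace, determinant of M give the coefficients) is
  p(λ) = det(λ I - M) = λ^2 - 42λ + 169.
For λ^2 - 42λ + 169 the discriminant is 1088. It is nonnegative but not a perfect square, so the roots are real and irrational: λ = (42 ± sqrt(1088))/2 ≈ 37.4924, 4.5076.
So the eigenvalues of A^T A are ≈ 4.5076, 37.4924 (all ≥ 0, as they must be for A^T A). The largest is λ_max = (42 + sqrt(1088))/2 ≈ 37.4924, hence ||A||_2 = sqrt(λ_max) = sqrt((42 + sqrt(1088))/2) ≈ 6.1231.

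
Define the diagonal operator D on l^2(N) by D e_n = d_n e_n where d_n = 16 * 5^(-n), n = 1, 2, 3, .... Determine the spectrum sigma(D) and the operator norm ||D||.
sigma(D) = {16 * 5^(-n) : n ≥ 1} ∪ {0}; ||D|| = 16/5

A bounded diagonal operator on l^2 with diagonal entries d_n has spectrum equal to the closure of {d_n : n ≥ 1}: every d_n is an eigenvalue (with eigenvector e_n), so {d_n} ⊂ sigma(D); the spectrum is closed, so its closure is too; and for lambda not in the closure, (D - lambda I) has bounded inverse (the diagonal entries 1/(d_n - lambda) are bounded). For our sequence d_n = 16 * 5^(-n), n = 1, 2, 3, ...:
  - {d_n} = {16 * 5^(-n) : n ≥ 1}; the only limit point is 0
  - closure = {16 * 5^(-n) : n ≥ 1} ∪ {0}
For the norm: a diagonal operator has ||D|| = sup_n |d_n|. Here d_n = 16 * 5^(-n) is positive and decreasing, so sup_n |d_n| = d_1 = 16/5. So ||D|| = 16/5.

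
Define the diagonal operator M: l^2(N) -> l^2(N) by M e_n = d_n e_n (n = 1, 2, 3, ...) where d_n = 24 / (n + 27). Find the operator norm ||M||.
||M|| = 6/7 (attained at n = 1)

For M diagonal, ||M|| = sup_n |d_n| = sup_n 24/(n + 27). This is positive and strictly decreasing in n, so the supremum is attained at n = 1: d_1 = 24/(1 + 27) = 6/7. Hence ||M|| = 6/7.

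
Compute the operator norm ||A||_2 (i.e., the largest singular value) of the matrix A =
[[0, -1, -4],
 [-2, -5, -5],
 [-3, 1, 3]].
||A||_2 ≈ 8.538 (= sqrt(largest eigenvalue of A^T A))

||A||_2 = sigma_max(A) = sqrt(lambda_max(A^T A)). Form the symmetric matrix M = A^T A =
[[13, 7, 1],
 [7, 27, 32],
 [1, 32, 50]].
Its characteristic polynomial (trace, sum of principal 2x2 minors, determinant of M give the coefficients) is
  p(λ) = det(λ I - M) = λ^3 - 90λ^2 + 1277λ - 2209.
No integer candidate from the rational root theorem (±divisors of 2209) is a root, so the roots are irrational. The cubic discriminant is Δ = 2875792441 > 0, so there are three distinct real roots. p(2) = -7 and p(3) = 839 have opposite signs, so a root lies in (2, 3); Newton's method refines it to λ ≈ 2.0075. p(15) = 71 and p(16) = -721 have opposite signs, so a root lies in (15, 16); Newton's method refines it to λ ≈ 15.0944. p(72) = -3577 and p(73) = 419 have opposite signs, so a root lies in (72, 73); Newton's method refines it to λ ≈ 72.8981. Check (Vieta): the three roots sum to 90, matching tr M = 90.
So the eigenvalues of A^T A are ≈ 2.0075, 15.0944, 72.8981 (all ≥ 0, as they must be for A^T A). The largest is λ_max ≈ 72.8981, hence ||A||_2 = sqrt(λ_max) ≈ 8.538.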